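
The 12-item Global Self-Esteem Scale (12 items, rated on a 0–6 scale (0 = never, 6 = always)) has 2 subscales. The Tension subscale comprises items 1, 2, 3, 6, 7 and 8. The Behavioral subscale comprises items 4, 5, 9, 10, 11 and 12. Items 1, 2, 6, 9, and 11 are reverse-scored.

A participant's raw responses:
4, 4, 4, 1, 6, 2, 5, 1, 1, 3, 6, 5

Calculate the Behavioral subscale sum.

Behavioral items: 4, 5, 9, 10, 11, 12.
Of these, items 9 and 11 are reverse-scored; reversed = (0+6) − raw = 6 − raw.
  item 4: 1
  item 5: 6
  item 9: 6 − 1 = 5
  item 10: 3
  item 11: 6 − 6 = 0
  item 12: 5
Sum = 1 + 6 + 5 + 3 + 0 + 5 = 20

20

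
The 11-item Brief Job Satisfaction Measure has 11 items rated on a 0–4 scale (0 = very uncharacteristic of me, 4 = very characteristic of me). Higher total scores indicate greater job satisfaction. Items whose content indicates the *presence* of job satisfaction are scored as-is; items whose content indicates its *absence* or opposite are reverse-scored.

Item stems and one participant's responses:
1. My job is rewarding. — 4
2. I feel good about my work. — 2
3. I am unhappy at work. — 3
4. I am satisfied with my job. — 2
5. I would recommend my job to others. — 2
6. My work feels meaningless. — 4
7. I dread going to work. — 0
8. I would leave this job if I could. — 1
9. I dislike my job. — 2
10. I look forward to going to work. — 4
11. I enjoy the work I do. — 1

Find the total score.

25

Items 3, 6, 7, 8, 9 describe the absence/opposite of job satisfaction → reverse-score.
on a 0–4 scale, reversed = 4 − raw.
  item 1: 4
  item 2: 2
  item 3: 4 − 3 = 1
  item 4: 2
  item 5: 2
  item 6: 4 − 4 = 0
  item 7: 4 − 0 = 4
  item 8: 4 − 1 = 3
  item 9: 4 − 2 = 2
  item 10: 4
  item 11: 1
Total = 4 + 2 + 1 + 2 + 2 + 0 + 4 + 3 + 2 + 4 + 1 = 25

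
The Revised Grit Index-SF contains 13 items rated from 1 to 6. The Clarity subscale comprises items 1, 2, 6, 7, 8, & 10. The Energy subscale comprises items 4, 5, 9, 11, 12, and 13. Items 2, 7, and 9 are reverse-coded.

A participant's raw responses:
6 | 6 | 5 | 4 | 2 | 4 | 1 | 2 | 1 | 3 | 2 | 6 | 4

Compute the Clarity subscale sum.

Clarity items: 1, 2, 6, 7, 8, 10.
Of these, items 2 and 7 are reverse-coded; reverse-coded value = 7 − response.
  item 1: 6
  item 2: 7 − 6 = 1
  item 6: 4
  item 7: 7 − 1 = 6
  item 8: 2
  item 10: 3
Sum = 6 + 1 + 4 + 6 + 2 + 3 = 22

22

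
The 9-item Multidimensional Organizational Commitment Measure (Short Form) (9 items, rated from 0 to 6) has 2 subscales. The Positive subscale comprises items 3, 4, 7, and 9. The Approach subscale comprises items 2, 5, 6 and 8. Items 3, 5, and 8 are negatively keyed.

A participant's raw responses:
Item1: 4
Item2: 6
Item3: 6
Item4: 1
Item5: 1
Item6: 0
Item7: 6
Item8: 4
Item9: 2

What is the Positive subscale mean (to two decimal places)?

2.25

Positive items: 3, 4, 7, 9.
Of these, item 3 is negatively keyed; reversed = (0+6) − raw = 6 − raw.
  item 3: 6 − 6 = 0
  item 4: 1
  item 7: 6
  item 9: 2
Sum = 0 + 1 + 6 + 2 = 9
Mean = 9 / 4 = 2.25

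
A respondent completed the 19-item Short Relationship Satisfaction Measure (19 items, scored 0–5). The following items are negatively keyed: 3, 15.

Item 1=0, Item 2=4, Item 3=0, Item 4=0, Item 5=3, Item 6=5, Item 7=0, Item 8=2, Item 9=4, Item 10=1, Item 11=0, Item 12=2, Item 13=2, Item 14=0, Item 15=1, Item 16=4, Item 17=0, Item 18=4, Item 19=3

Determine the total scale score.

43

Raw sum = 35. Negatively keyed items: 3, 15; their raw sum = 1.
Each reversal replaces raw with 5 − raw, changing the total by 5 − 2·raw per item.
Total = 35 + 2·5 − 2·1 = 35 + 10 − 2 = 43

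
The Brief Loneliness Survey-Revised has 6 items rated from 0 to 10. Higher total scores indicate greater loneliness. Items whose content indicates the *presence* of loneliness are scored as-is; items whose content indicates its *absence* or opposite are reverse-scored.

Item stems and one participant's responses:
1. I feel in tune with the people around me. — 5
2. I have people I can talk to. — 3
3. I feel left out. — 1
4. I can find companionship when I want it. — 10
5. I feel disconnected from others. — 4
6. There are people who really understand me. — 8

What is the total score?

19

Items 1, 2, 4, 6 describe the absence/opposite of loneliness → reverse-score.
on a 0–10 scale, reversed = 10 − raw.
  item 1: 10 − 5 = 5
  item 2: 10 − 3 = 7
  item 3: 1
  item 4: 10 − 10 = 0
  item 5: 4
  item 6: 10 − 8 = 2
Total = 5 + 7 + 1 + 0 + 4 + 2 = 19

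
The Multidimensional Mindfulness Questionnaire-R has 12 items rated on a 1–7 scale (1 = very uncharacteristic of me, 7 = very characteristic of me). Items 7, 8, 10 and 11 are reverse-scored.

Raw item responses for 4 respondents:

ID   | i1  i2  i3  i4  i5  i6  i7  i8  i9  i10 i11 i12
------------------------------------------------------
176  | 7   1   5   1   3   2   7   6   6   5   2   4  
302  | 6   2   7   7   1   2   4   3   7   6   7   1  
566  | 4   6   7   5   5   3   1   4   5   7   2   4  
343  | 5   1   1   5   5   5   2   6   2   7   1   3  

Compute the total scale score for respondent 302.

Respondent 302 raw: 6, 2, 7, 7, 1, 2, 4, 3, 7, 6, 7, 1.
Reverse-coded (reverse-coded value = 8 − response):
  item 1: 6
  item 2: 2
  item 3: 7
  item 4: 7
  item 5: 1
  item 6: 2
  item 7: 8 − 4 = 4
  item 8: 8 − 3 = 5
  item 9: 7
  item 10: 8 − 6 = 2
  item 11: 8 − 7 = 1
  item 12: 1
Sum = 6 + 2 + 7 + 7 + 1 + 2 + 4 + 5 + 7 + 2 + 1 + 1 = 45

45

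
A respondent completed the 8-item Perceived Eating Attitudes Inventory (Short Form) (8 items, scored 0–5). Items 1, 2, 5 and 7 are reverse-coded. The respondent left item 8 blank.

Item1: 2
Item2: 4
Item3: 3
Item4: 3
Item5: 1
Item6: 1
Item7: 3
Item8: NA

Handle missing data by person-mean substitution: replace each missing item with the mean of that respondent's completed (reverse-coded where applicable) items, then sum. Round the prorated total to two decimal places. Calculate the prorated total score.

19.43

Reverse-coded (reverse-coded value = 5 − response):
  item 1: 5 − 2 = 3
  item 2: 5 − 4 = 1
  item 5: 5 − 1 = 4
  item 7: 5 − 3 = 2
Completed scored items (7 of 8): 3, 1, 3, 3, 4, 1, 2; sum = 17.
Person mean = 17 / 7 ≈ 2.4286
Prorated total = (17 / 7) × 8 = 19.43 (to 2 dp)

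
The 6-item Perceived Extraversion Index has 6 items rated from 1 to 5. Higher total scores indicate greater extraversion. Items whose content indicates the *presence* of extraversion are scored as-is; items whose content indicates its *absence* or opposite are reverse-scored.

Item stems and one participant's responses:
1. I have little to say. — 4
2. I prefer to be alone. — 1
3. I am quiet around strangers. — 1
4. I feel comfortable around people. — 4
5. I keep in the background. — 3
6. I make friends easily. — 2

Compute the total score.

Items 1, 2, 3, 5 describe the absence/opposite of extraversion → reverse-score.
on a 1–5 scale, reversed = 6 − raw.
  item 1: 6 − 4 = 2
  item 2: 6 − 1 = 5
  item 3: 6 − 1 = 5
  item 4: 4
  item 5: 6 − 3 = 3
  item 6: 2
Total = 2 + 5 + 5 + 4 + 3 + 2 = 21

21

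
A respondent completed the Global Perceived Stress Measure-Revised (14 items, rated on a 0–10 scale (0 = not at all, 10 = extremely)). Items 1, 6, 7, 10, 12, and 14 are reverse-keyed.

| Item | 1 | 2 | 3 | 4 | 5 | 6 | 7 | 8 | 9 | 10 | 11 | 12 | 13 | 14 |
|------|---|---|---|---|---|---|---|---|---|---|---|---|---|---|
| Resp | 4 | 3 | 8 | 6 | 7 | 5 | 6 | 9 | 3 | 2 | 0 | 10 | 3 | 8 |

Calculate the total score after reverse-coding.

64

Reverse-coded items (reversed = (0+10) − raw = 10 − raw):
  item 1: 10 − 4 = 6
  item 6: 10 − 5 = 5
  item 7: 10 − 6 = 4
  item 10: 10 − 2 = 8
  item 12: 10 − 10 = 0
  item 14: 10 − 8 = 2
After reverse-coding: 6, 3, 8, 6, 7, 5, 4, 9, 3, 8, 0, 0, 3, 2
Total = 6 + 3 + 8 + 6 + 7 + 5 + 4 + 9 + 3 + 8 + 0 + 0 + 3 + 2 = 64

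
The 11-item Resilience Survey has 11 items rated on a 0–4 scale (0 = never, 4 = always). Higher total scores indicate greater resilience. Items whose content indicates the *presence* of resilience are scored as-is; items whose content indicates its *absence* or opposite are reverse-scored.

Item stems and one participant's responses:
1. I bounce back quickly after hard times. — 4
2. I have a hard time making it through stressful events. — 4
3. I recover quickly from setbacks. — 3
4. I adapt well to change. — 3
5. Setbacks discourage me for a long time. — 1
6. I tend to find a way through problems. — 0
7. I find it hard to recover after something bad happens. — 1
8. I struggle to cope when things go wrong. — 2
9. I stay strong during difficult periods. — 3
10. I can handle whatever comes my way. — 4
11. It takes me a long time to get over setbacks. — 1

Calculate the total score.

Items 2, 5, 7, 8, 11 describe the absence/opposite of resilience → reverse-score.
reverse-coded value = 4 − response.
  item 1: 4
  item 2: 4 − 4 = 0
  item 3: 3
  item 4: 3
  item 5: 4 − 1 = 3
  item 6: 0
  item 7: 4 − 1 = 3
  item 8: 4 − 2 = 2
  item 9: 3
  item 10: 4
  item 11: 4 − 1 = 3
Total = 4 + 0 + 3 + 3 + 3 + 0 + 3 + 2 + 3 + 4 + 3 = 28

28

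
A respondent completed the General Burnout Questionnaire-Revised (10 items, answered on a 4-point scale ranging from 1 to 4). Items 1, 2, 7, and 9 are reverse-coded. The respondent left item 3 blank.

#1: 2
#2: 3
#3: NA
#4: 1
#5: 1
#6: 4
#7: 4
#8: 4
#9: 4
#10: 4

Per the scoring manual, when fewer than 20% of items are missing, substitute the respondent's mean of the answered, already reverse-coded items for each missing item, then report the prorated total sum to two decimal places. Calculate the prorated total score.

Reverse-coded (reverse-coded value = 5 − response):
  item 1: 5 − 2 = 3
  item 2: 5 − 3 = 2
  item 7: 5 − 4 = 1
  item 9: 5 − 4 = 1
Completed scored items (9 of 10): 3, 2, 1, 1, 4, 1, 4, 1, 4; sum = 21.
Person mean = 21 / 9 ≈ 2.3333
Prorated total = (21 / 9) × 10 = 23.33 (to 2 dp)

23.33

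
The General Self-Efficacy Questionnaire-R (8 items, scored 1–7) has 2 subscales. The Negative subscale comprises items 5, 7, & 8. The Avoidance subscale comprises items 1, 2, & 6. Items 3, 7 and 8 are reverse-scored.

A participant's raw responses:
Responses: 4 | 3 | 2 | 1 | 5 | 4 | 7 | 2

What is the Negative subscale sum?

Negative items: 5, 7, 8.
Of these, items 7 and 8 are reverse-scored; reverse-coded value = 8 − response.
  item 5: 5
  item 7: 8 − 7 = 1
  item 8: 8 − 2 = 6
Sum = 5 + 1 + 6 = 12

12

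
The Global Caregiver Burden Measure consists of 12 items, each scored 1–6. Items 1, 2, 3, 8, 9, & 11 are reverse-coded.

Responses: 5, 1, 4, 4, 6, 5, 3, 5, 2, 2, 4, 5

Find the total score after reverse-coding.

46

Reversing items 1, 2, 3, 8, 9, and 11 with 7 − raw:
Total = (7−5) + (7−1) + (7−4) + 4 + 6 + 5 + 3 + (7−5) + (7−2) + 2 + (7−4) + 5
      = 2 + 6 + 3 + 4 + 6 + 5 + 3 + 2 + 5 + 2 + 3 + 5 = 46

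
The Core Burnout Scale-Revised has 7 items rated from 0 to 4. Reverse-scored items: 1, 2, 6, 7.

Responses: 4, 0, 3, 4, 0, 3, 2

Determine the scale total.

14

Reversing items 1, 2, 6 and 7 with 4 − raw:
Total = (4−4) + (4−0) + 3 + 4 + 0 + (4−3) + (4−2)
      = 0 + 4 + 3 + 4 + 0 + 1 + 2 = 14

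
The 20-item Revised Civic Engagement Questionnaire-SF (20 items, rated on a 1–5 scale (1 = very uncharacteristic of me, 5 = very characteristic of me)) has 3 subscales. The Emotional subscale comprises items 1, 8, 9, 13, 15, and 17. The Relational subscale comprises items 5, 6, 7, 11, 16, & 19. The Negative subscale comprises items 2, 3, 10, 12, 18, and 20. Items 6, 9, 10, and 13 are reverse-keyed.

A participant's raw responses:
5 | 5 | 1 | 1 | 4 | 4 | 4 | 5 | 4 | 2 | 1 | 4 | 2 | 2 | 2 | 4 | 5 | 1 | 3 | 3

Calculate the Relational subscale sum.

18

Relational items: 5, 6, 7, 11, 16, 19.
Of these, item 6 is reverse-keyed; on a 1–5 scale, reversed = 6 − raw.
  item 5: 4
  item 6: 6 − 4 = 2
  item 7: 4
  item 11: 1
  item 16: 4
  item 19: 3
Sum = 4 + 2 + 4 + 1 + 4 + 3 = 18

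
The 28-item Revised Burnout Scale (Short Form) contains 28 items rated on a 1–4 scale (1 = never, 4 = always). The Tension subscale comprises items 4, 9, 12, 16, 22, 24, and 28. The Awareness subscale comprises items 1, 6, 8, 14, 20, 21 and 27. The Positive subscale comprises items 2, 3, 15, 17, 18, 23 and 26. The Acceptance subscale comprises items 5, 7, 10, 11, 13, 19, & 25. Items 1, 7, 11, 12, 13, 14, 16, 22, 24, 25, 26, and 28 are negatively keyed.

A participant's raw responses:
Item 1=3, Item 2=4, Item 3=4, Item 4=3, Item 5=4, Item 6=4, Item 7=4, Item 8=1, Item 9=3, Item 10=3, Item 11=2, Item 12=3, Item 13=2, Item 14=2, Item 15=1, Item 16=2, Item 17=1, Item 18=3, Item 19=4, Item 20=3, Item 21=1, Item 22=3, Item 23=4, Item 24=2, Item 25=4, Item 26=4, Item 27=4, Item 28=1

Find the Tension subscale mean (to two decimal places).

2.86

Tension items: 4, 9, 12, 16, 22, 24, 28.
Of these, items 12, 16, 22, 24, and 28 are negatively keyed; reverse-coded value = 5 − response.
  item 4: 3
  item 9: 3
  item 12: 5 − 3 = 2
  item 16: 5 − 2 = 3
  item 22: 5 − 3 = 2
  item 24: 5 − 2 = 3
  item 28: 5 − 1 = 4
Sum = 3 + 3 + 2 + 3 + 2 + 3 + 4 = 20
Mean = 20 / 7 = 2.86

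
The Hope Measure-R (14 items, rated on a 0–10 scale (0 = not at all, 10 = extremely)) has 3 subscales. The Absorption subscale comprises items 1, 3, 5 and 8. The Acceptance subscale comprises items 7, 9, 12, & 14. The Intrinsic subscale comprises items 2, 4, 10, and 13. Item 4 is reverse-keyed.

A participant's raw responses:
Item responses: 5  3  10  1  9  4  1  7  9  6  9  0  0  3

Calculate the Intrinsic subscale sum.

Intrinsic items: 2, 4, 10, 13.
Of these, item 4 is reverse-keyed; reverse-coded value = 10 − response.
  item 2: 3
  item 4: 10 − 1 = 9
  item 10: 6
  item 13: 0
Sum = 3 + 9 + 6 + 0 = 18

18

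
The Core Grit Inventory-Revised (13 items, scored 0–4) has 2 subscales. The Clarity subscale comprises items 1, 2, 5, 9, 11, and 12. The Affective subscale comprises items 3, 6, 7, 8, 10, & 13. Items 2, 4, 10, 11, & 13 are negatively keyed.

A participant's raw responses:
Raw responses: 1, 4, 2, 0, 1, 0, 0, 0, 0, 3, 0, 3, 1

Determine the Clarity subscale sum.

9

Clarity items: 1, 2, 5, 9, 11, 12.
Of these, items 2 and 11 are negatively keyed; on a 0–4 scale, reversed = 4 − raw.
  item 1: 1
  item 2: 4 − 4 = 0
  item 5: 1
  item 9: 0
  item 11: 4 − 0 = 4
  item 12: 3
Sum = 1 + 0 + 1 + 0 + 4 + 3 = 9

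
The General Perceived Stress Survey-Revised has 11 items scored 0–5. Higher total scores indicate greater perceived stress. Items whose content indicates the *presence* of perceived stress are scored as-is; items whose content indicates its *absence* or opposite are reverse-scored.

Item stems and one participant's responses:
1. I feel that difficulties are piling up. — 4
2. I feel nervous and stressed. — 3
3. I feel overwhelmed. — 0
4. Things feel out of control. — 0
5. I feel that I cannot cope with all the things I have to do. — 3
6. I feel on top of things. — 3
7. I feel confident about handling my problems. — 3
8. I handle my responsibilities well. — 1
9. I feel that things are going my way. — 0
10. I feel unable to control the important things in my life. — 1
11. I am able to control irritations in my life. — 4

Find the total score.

25

Items 6, 7, 8, 9, 11 describe the absence/opposite of perceived stress → reverse-score.
reversed = (0+5) − raw = 5 − raw.
  item 1: 4
  item 2: 3
  item 3: 0
  item 4: 0
  item 5: 3
  item 6: 5 − 3 = 2
  item 7: 5 − 3 = 2
  item 8: 5 − 1 = 4
  item 9: 5 − 0 = 5
  item 10: 1
  item 11: 5 − 4 = 1
Total = 4 + 3 + 0 + 0 + 3 + 2 + 2 + 4 + 5 + 1 + 1 = 25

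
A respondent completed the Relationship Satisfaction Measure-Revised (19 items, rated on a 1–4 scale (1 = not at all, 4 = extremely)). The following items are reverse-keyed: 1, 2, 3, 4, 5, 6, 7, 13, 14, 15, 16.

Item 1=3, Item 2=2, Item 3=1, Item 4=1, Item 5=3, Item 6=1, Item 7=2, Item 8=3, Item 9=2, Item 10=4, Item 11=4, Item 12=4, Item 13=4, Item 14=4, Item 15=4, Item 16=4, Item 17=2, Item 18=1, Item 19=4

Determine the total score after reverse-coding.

Reversing items 1, 2, 3, 4, 5, 6, 7, 13, 14, 15, and 16 with 5 − raw:
Total = (5−3) + (5−2) + (5−1) + (5−1) + (5−3) + (5−1) + (5−2) + 3 + 2 + 4 + 4 + 4 + (5−4) + (5−4) + (5−4) + (5−4) + 2 + 1 + 4
      = 2 + 3 + 4 + 4 + 2 + 4 + 3 + 3 + 2 + 4 + 4 + 4 + 1 + 1 + 1 + 1 + 2 + 1 + 4 = 50

50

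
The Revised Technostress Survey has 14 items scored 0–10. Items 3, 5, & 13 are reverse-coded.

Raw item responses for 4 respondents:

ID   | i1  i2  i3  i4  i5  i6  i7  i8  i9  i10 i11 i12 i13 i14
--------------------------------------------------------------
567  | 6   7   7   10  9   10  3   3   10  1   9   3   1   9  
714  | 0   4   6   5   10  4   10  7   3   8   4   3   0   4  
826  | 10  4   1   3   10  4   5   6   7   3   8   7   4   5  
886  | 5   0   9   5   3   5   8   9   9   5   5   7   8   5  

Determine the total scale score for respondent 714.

66

Respondent 714 raw: 0, 4, 6, 5, 10, 4, 10, 7, 3, 8, 4, 3, 0, 4.
Reverse-coded (reverse-coded value = 10 − response):
  item 1: 0
  item 2: 4
  item 3: 10 − 6 = 4
  item 4: 5
  item 5: 10 − 10 = 0
  item 6: 4
  item 7: 10
  item 8: 7
  item 9: 3
  item 10: 8
  item 11: 4
  item 12: 3
  item 13: 10 − 0 = 10
  item 14: 4
Sum = 0 + 4 + 4 + 5 + 0 + 4 + 10 + 7 + 3 + 8 + 4 + 3 + 10 + 4 = 66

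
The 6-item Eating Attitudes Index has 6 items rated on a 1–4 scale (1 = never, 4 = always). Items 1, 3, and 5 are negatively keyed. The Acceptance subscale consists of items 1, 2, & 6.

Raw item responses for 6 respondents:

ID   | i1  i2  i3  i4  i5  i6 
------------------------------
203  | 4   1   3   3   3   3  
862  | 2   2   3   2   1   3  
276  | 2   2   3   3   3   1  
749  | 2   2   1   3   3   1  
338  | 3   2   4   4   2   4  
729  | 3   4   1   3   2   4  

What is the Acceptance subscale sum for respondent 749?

Respondent 749 raw: 2, 2, 1, 3, 3, 1.
Acceptance items: 1, 2, 6.
Reverse-coded (on a 1–4 scale, reversed = 5 − raw):
  item 1: 5 − 2 = 3
  item 2: 2
  item 6: 1
Sum = 3 + 2 + 1 = 6

6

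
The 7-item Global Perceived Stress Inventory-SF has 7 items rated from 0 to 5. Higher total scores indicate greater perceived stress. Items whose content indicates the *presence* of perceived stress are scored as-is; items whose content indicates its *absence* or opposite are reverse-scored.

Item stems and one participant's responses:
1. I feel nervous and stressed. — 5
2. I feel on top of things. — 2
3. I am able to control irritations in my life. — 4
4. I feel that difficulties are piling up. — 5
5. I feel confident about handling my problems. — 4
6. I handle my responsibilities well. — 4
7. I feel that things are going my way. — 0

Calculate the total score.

Items 2, 3, 5, 6, 7 describe the absence/opposite of perceived stress → reverse-score.
on a 0–5 scale, reversed = 5 − raw.
  item 1: 5
  item 2: 5 − 2 = 3
  item 3: 5 − 4 = 1
  item 4: 5
  item 5: 5 − 4 = 1
  item 6: 5 − 4 = 1
  item 7: 5 − 0 = 5
Total = 5 + 3 + 1 + 5 + 1 + 1 + 5 = 21

21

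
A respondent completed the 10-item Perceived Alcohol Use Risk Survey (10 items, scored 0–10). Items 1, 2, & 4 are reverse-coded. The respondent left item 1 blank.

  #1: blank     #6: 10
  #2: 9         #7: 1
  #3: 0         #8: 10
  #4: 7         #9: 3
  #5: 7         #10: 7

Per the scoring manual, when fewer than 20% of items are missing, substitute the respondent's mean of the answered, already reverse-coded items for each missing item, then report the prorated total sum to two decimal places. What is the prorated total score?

46.67

Reverse-coded (on a 0–10 scale, reversed = 10 − raw):
  item 2: 10 − 9 = 1
  item 4: 10 − 7 = 3
Completed scored items (9 of 10): 1, 0, 3, 7, 10, 1, 10, 3, 7; sum = 42.
Person mean = 42 / 9 ≈ 4.6667
Prorated total = (42 / 9) × 10 = 46.67 (to 2 dp)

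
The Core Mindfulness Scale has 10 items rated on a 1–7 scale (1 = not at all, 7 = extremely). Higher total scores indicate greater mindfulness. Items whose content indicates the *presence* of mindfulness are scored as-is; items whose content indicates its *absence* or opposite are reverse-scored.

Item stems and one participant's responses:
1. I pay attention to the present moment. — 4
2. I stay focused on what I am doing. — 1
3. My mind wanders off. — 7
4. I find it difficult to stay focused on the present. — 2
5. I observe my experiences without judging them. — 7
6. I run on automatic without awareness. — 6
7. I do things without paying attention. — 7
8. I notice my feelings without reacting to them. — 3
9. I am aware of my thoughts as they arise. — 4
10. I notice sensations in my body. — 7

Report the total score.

36

Items 3, 4, 6, 7 describe the absence/opposite of mindfulness → reverse-score.
reversed = (1+7) − raw = 8 − raw.
  item 1: 4
  item 2: 1
  item 3: 8 − 7 = 1
  item 4: 8 − 2 = 6
  item 5: 7
  item 6: 8 − 6 = 2
  item 7: 8 − 7 = 1
  item 8: 3
  item 9: 4
  item 10: 7
Total = 4 + 1 + 1 + 6 + 7 + 2 + 1 + 3 + 4 + 7 = 36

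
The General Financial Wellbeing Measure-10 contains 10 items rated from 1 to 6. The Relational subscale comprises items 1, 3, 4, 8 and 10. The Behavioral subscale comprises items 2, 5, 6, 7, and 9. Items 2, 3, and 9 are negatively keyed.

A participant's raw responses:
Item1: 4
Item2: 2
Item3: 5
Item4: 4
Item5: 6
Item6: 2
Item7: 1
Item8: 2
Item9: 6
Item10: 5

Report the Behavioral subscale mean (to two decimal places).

Behavioral items: 2, 5, 6, 7, 9.
Of these, items 2 & 9 are negatively keyed; reversed = (1+6) − raw = 7 − raw.
  item 2: 7 − 2 = 5
  item 5: 6
  item 6: 2
  item 7: 1
  item 9: 7 − 6 = 1
Sum = 5 + 6 + 2 + 1 + 1 = 15
Mean = 15 / 5 = 3.00

3.00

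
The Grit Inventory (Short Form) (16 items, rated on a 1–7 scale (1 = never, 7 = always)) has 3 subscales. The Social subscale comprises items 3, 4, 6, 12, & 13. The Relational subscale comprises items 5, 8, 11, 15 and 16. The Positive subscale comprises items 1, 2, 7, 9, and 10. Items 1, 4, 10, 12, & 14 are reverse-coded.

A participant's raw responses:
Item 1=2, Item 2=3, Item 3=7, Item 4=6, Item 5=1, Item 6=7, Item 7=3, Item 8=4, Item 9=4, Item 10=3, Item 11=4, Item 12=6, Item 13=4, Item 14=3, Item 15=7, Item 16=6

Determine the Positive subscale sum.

Positive items: 1, 2, 7, 9, 10.
Of these, items 1 and 10 are reverse-coded; on a 1–7 scale, reversed = 8 − raw.
  item 1: 8 − 2 = 6
  item 2: 3
  item 7: 3
  item 9: 4
  item 10: 8 − 3 = 5
Sum = 6 + 3 + 3 + 4 + 5 = 21

21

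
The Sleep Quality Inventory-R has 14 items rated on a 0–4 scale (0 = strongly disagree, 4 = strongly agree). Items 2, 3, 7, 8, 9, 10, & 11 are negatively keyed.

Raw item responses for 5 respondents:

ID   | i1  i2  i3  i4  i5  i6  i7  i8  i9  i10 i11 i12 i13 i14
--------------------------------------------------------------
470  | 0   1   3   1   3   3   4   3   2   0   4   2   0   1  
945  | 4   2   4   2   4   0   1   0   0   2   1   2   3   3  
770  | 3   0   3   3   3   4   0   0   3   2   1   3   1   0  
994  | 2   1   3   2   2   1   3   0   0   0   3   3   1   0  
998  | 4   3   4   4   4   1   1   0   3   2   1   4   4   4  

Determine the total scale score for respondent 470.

Respondent 470 raw: 0, 1, 3, 1, 3, 3, 4, 3, 2, 0, 4, 2, 0, 1.
Reverse-coded (reverse-coded value = 4 − response):
  item 1: 0
  item 2: 4 − 1 = 3
  item 3: 4 − 3 = 1
  item 4: 1
  item 5: 3
  item 6: 3
  item 7: 4 − 4 = 0
  item 8: 4 − 3 = 1
  item 9: 4 − 2 = 2
  item 10: 4 − 0 = 4
  item 11: 4 − 4 = 0
  item 12: 2
  item 13: 0
  item 14: 1
Sum = 0 + 3 + 1 + 1 + 3 + 3 + 0 + 1 + 2 + 4 + 0 + 2 + 0 + 1 = 21

21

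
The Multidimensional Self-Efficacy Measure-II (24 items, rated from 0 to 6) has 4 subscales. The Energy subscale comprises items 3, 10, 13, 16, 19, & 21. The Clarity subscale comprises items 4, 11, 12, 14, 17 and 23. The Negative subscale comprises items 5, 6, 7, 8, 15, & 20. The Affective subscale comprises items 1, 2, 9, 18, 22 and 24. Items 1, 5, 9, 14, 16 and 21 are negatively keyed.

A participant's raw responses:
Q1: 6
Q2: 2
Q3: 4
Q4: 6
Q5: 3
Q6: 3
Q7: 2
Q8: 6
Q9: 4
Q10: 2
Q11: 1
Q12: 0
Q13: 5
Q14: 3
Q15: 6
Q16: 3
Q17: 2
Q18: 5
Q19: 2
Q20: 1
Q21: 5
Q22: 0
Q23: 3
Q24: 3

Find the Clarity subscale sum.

Clarity items: 4, 11, 12, 14, 17, 23.
Of these, item 14 is negatively keyed; on a 0–6 scale, reversed = 6 − raw.
  item 4: 6
  item 11: 1
  item 12: 0
  item 14: 6 − 3 = 3
  item 17: 2
  item 23: 3
Sum = 6 + 1 + 0 + 3 + 2 + 3 = 15

15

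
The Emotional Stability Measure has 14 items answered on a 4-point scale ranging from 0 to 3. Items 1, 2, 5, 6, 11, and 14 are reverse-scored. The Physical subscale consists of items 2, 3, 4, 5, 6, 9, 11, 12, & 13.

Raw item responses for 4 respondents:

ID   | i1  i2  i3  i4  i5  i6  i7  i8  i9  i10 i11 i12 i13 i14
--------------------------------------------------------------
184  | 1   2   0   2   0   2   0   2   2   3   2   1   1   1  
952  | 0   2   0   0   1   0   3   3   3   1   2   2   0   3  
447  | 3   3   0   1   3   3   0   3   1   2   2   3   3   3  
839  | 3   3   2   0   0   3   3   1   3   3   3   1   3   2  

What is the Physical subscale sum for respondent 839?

Respondent 839 raw: 3, 3, 2, 0, 0, 3, 3, 1, 3, 3, 3, 1, 3, 2.
Physical items: 2, 3, 4, 5, 6, 9, 11, 12, 13.
Reverse-coded (reversed = (0+3) − raw = 3 − raw):
  item 2: 3 − 3 = 0
  item 3: 2
  item 4: 0
  item 5: 3 − 0 = 3
  item 6: 3 − 3 = 0
  item 9: 3
  item 11: 3 − 3 = 0
  item 12: 1
  item 13: 3
Sum = 0 + 2 + 0 + 3 + 0 + 3 + 0 + 1 + 3 = 12

12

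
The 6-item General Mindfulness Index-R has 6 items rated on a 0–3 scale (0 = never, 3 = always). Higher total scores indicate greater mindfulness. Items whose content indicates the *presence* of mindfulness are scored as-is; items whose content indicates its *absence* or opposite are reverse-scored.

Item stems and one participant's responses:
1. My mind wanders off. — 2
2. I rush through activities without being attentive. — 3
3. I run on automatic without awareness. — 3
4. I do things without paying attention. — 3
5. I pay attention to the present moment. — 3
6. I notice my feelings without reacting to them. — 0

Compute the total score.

Items 1, 2, 3, 4 describe the absence/opposite of mindfulness → reverse-score.
reversed = (0+3) − raw = 3 − raw.
  item 1: 3 − 2 = 1
  item 2: 3 − 3 = 0
  item 3: 3 − 3 = 0
  item 4: 3 − 3 = 0
  item 5: 3
  item 6: 0
Total = 1 + 0 + 0 + 0 + 3 + 0 = 4

4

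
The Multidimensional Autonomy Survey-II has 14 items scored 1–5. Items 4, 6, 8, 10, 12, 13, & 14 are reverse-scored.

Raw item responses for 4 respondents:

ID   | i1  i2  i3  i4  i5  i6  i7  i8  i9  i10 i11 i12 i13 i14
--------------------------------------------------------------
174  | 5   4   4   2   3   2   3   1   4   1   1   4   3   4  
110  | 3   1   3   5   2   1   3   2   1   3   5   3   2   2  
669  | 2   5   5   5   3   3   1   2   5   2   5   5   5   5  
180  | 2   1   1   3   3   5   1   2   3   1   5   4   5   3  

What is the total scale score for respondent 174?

49

Respondent 174 raw: 5, 4, 4, 2, 3, 2, 3, 1, 4, 1, 1, 4, 3, 4.
Reverse-coded (reversed = (1+5) − raw = 6 − raw):
  item 1: 5
  item 2: 4
  item 3: 4
  item 4: 6 − 2 = 4
  item 5: 3
  item 6: 6 − 2 = 4
  item 7: 3
  item 8: 6 − 1 = 5
  item 9: 4
  item 10: 6 − 1 = 5
  item 11: 1
  item 12: 6 − 4 = 2
  item 13: 6 − 3 = 3
  item 14: 6 − 4 = 2
Sum = 5 + 4 + 4 + 4 + 3 + 4 + 3 + 5 + 4 + 5 + 1 + 2 + 3 + 2 = 49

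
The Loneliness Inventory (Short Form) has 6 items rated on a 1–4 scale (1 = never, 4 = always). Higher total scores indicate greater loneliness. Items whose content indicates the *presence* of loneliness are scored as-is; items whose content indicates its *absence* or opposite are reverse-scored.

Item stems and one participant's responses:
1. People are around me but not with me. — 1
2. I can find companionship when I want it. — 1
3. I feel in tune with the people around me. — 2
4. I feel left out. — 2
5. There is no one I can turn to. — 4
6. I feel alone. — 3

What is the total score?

Items 2, 3 describe the absence/opposite of loneliness → reverse-score.
on a 1–4 scale, reversed = 5 − raw.
  item 1: 1
  item 2: 5 − 1 = 4
  item 3: 5 − 2 = 3
  item 4: 2
  item 5: 4
  item 6: 3
Total = 1 + 4 + 3 + 2 + 4 + 3 = 17

17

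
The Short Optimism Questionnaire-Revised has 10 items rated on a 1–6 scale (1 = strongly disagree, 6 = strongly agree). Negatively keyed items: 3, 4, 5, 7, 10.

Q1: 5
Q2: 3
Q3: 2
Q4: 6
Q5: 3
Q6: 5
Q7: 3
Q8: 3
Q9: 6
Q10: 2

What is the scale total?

Reverse-coded items (reversed = (1+6) − raw = 7 − raw):
  item 3: 7 − 2 = 5
  item 4: 7 − 6 = 1
  item 5: 7 − 3 = 4
  item 7: 7 − 3 = 4
  item 10: 7 − 2 = 5
Scored responses: 5, 3, 5, 1, 4, 5, 4, 3, 6, 5
Total = 5 + 3 + 5 + 1 + 4 + 5 + 4 + 3 + 6 + 5 = 41

41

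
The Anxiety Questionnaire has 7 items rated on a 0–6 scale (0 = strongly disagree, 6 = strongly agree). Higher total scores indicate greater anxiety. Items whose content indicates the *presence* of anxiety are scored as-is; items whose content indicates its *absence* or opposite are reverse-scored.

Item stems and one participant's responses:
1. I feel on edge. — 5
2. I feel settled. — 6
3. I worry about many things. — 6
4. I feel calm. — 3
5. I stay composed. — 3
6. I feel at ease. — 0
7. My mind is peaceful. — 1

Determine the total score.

Items 2, 4, 5, 6, 7 describe the absence/opposite of anxiety → reverse-score.
reversed = (0+6) − raw = 6 − raw.
  item 1: 5
  item 2: 6 − 6 = 0
  item 3: 6
  item 4: 6 − 3 = 3
  item 5: 6 − 3 = 3
  item 6: 6 − 0 = 6
  item 7: 6 − 1 = 5
Total = 5 + 0 + 6 + 3 + 3 + 6 + 5 = 28

28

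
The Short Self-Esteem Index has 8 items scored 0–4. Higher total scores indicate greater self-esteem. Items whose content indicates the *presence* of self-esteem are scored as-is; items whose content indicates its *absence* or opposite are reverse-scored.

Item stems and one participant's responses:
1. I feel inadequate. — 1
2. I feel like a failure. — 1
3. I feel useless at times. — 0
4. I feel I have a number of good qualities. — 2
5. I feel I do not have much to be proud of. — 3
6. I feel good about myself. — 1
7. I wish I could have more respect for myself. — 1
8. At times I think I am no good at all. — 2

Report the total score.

Items 1, 2, 3, 5, 7, 8 describe the absence/opposite of self-esteem → reverse-score.
on a 0–4 scale, reversed = 4 − raw.
  item 1: 4 − 1 = 3
  item 2: 4 − 1 = 3
  item 3: 4 − 0 = 4
  item 4: 2
  item 5: 4 − 3 = 1
  item 6: 1
  item 7: 4 − 1 = 3
  item 8: 4 − 2 = 2
Total = 3 + 3 + 4 + 2 + 1 + 1 + 3 + 2 = 19

19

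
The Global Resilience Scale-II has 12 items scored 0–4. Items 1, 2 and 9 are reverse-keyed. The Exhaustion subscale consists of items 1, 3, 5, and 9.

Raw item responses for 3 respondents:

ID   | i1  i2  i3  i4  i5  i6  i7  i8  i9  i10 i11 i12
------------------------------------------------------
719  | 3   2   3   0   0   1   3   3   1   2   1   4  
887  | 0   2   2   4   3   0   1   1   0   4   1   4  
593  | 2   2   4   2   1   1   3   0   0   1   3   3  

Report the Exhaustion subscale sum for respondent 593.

11

Respondent 593 raw: 2, 2, 4, 2, 1, 1, 3, 0, 0, 1, 3, 3.
Exhaustion items: 1, 3, 5, 9.
Reverse-coded (reversed = (0+4) − raw = 4 − raw):
  item 1: 4 − 2 = 2
  item 3: 4
  item 5: 1
  item 9: 4 − 0 = 4
Sum = 2 + 4 + 1 + 4 = 11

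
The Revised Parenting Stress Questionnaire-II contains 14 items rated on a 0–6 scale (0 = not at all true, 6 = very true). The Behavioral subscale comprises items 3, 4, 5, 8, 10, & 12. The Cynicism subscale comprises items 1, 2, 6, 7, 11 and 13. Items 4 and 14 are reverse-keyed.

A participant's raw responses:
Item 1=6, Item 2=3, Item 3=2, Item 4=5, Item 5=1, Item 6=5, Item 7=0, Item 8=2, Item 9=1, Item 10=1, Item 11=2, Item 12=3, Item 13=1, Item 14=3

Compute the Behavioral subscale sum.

10

Behavioral items: 3, 4, 5, 8, 10, 12.
Of these, item 4 is reverse-keyed; on a 0–6 scale, reversed = 6 − raw.
  item 3: 2
  item 4: 6 − 5 = 1
  item 5: 1
  item 8: 2
  item 10: 1
  item 12: 3
Sum = 2 + 1 + 1 + 2 + 1 + 3 = 10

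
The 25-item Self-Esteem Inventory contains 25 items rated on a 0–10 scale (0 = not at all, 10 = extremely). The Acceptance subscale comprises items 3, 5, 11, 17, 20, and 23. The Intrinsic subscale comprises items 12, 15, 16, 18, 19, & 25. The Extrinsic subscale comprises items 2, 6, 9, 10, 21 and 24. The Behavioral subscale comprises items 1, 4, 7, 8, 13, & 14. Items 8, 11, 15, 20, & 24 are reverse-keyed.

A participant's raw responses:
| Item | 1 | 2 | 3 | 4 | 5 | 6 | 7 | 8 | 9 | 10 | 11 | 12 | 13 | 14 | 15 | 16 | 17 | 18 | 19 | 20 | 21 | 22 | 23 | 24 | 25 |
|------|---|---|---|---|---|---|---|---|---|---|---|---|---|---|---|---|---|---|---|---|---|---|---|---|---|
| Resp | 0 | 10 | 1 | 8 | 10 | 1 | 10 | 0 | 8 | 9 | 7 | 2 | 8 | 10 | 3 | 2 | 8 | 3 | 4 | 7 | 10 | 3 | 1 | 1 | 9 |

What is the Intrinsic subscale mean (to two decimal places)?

4.50

Intrinsic items: 12, 15, 16, 18, 19, 25.
Of these, item 15 is reverse-keyed; reverse-coded value = 10 − response.
  item 12: 2
  item 15: 10 − 3 = 7
  item 16: 2
  item 18: 3
  item 19: 4
  item 25: 9
Sum = 2 + 7 + 2 + 3 + 4 + 9 = 27
Mean = 27 / 6 = 4.50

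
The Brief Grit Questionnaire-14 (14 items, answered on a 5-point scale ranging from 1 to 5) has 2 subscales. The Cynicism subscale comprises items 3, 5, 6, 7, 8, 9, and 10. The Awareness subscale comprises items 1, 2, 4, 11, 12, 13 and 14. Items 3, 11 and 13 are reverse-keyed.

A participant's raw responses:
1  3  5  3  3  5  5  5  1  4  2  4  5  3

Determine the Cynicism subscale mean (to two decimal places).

3.43

Cynicism items: 3, 5, 6, 7, 8, 9, 10.
Of these, item 3 is reverse-keyed; reverse-coded value = 6 − response.
  item 3: 6 − 5 = 1
  item 5: 3
  item 6: 5
  item 7: 5
  item 8: 5
  item 9: 1
  item 10: 4
Sum = 1 + 3 + 5 + 5 + 5 + 1 + 4 = 24
Mean = 24 / 7 = 3.43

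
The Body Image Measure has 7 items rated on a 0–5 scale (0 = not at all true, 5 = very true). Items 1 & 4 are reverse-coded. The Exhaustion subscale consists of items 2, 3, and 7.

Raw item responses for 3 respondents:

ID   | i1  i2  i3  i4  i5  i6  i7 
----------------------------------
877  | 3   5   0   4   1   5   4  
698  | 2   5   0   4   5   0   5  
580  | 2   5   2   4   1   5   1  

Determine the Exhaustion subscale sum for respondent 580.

Respondent 580 raw: 2, 5, 2, 4, 1, 5, 1.
Exhaustion items: 2, 3, 7.
Reverse-coded (reversed = (0+5) − raw = 5 − raw):
  item 2: 5
  item 3: 2
  item 7: 1
Sum = 5 + 2 + 1 = 8

8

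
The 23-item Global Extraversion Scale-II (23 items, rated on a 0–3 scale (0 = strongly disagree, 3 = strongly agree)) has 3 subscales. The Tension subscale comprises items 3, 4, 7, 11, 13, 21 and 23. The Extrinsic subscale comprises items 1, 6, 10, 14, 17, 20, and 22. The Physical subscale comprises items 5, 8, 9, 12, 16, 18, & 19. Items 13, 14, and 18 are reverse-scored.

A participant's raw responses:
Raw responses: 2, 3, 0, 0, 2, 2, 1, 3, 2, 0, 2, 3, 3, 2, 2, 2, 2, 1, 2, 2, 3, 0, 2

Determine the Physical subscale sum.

16

Physical items: 5, 8, 9, 12, 16, 18, 19.
Of these, item 18 is reverse-scored; reverse-coded value = 3 − response.
  item 5: 2
  item 8: 3
  item 9: 2
  item 12: 3
  item 16: 2
  item 18: 3 − 1 = 2
  item 19: 2
Sum = 2 + 3 + 2 + 3 + 2 + 2 + 2 = 16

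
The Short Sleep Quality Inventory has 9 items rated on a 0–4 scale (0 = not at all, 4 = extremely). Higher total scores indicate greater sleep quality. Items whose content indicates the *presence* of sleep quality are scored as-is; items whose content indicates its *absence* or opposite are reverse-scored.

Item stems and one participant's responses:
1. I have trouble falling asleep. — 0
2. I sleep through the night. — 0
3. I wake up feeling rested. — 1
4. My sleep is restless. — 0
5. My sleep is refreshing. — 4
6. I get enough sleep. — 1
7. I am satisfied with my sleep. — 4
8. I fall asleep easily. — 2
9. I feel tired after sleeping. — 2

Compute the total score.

22

Items 1, 4, 9 describe the absence/opposite of sleep quality → reverse-score.
reverse-coded value = 4 − response.
  item 1: 4 − 0 = 4
  item 2: 0
  item 3: 1
  item 4: 4 − 0 = 4
  item 5: 4
  item 6: 1
  item 7: 4
  item 8: 2
  item 9: 4 − 2 = 2
Total = 4 + 0 + 1 + 4 + 4 + 1 + 4 + 2 + 2 = 22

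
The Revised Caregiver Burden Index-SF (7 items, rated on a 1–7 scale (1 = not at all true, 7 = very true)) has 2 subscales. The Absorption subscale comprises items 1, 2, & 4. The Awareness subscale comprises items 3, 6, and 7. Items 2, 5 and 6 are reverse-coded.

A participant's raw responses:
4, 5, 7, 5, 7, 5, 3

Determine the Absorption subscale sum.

Absorption items: 1, 2, 4.
Of these, item 2 is reverse-coded; reversed = (1+7) − raw = 8 − raw.
  item 1: 4
  item 2: 8 − 5 = 3
  item 4: 5
Sum = 4 + 3 + 5 = 12

12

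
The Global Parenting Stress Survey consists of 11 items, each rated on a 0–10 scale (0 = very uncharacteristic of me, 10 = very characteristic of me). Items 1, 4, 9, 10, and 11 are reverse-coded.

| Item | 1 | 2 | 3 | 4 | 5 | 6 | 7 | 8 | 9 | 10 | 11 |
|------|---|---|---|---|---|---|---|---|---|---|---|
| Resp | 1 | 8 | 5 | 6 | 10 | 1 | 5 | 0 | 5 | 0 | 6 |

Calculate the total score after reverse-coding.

61

Reverse-coded items use 10 − raw:
  item 1: 10 − 1 = 9
  item 4: 10 − 6 = 4
  item 9: 10 − 5 = 5
  item 10: 10 − 0 = 10
  item 11: 10 − 6 = 4
After reverse-coding: 9, 8, 5, 4, 10, 1, 5, 0, 5, 10, 4
Total = 9 + 8 + 5 + 4 + 10 + 1 + 5 + 0 + 5 + 10 + 4 = 61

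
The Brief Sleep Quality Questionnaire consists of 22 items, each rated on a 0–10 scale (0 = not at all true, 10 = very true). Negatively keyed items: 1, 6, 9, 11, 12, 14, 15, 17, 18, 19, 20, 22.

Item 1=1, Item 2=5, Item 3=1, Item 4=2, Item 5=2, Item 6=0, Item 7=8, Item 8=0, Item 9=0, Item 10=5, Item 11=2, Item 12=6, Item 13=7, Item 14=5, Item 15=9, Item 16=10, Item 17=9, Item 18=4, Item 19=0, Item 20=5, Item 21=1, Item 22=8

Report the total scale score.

112

Apply reverse scoring (on a 0–10 scale, reversed = 10 − raw):
  item 1: 10 − 1 = 9
  item 6: 10 − 0 = 10
  item 9: 10 − 0 = 10
  item 11: 10 − 2 = 8
  item 12: 10 − 6 = 4
  item 14: 10 − 5 = 5
  item 15: 10 − 9 = 1
  item 17: 10 − 9 = 1
  item 18: 10 − 4 = 6
  item 19: 10 − 0 = 10
  item 20: 10 − 5 = 5
  item 22: 10 − 8 = 2
Scored responses: 9, 5, 1, 2, 2, 10, 8, 0, 10, 5, 8, 4, 7, 5, 1, 10, 1, 6, 10, 5, 1, 2
Total = 9 + 5 + 1 + 2 + 2 + 10 + 8 + 0 + 10 + 5 + 8 + 4 + 7 + 5 + 1 + 10 + 1 + 6 + 10 + 5 + 1 + 2 = 112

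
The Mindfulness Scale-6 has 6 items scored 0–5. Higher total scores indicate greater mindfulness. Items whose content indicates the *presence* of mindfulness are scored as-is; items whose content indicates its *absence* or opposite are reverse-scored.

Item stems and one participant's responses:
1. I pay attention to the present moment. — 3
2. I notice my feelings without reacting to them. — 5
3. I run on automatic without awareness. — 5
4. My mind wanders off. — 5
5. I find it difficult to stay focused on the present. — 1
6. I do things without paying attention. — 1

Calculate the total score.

Items 3, 4, 5, 6 describe the absence/opposite of mindfulness → reverse-score.
reverse-coded value = 5 − response.
  item 1: 3
  item 2: 5
  item 3: 5 − 5 = 0
  item 4: 5 − 5 = 0
  item 5: 5 − 1 = 4
  item 6: 5 − 1 = 4
Total = 3 + 5 + 0 + 0 + 4 + 4 = 16

16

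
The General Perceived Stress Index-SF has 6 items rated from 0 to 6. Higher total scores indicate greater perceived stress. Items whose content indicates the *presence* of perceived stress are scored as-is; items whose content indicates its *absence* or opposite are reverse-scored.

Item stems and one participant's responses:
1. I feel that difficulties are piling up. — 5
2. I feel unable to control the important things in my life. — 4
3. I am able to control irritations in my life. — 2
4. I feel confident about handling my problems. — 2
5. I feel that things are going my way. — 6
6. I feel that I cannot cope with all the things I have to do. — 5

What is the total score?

22

Items 3, 4, 5 describe the absence/opposite of perceived stress → reverse-score.
on a 0–6 scale, reversed = 6 − raw.
  item 1: 5
  item 2: 4
  item 3: 6 − 2 = 4
  item 4: 6 − 2 = 4
  item 5: 6 − 6 = 0
  item 6: 5
Total = 5 + 4 + 4 + 4 + 0 + 5 = 22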